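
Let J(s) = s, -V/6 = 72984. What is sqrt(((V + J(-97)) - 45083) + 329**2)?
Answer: I*sqrt(374843) ≈ 612.24*I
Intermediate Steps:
V = -437904 (V = -6*72984 = -437904)
sqrt(((V + J(-97)) - 45083) + 329**2) = sqrt(((-437904 - 97) - 45083) + 329**2) = sqrt((-438001 - 45083) + 108241) = sqrt(-483084 + 108241) = sqrt(-374843) = I*sqrt(374843)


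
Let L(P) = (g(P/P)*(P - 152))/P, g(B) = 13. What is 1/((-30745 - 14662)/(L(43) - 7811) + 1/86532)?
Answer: 1621465460/9386341879 ≈ 0.17275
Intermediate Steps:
L(P) = (-1976 + 13*P)/P (L(P) = (13*(P - 152))/P = (13*(-152 + P))/P = (-1976 + 13*P)/P)
1/((-30745 - 14662)/(L(43) - 7811) + 1/86532) = 1/((-30745 - 14662)/((13 - 1976/43) - 7811) + 1/86532) = 1/(-45407/((13 - 1976*1/43) - 7811) + 1/86532) = 1/(-45407/((13 - 1976/43) - 7811) + 1/86532) = 1/(-45407/(-1417/43 - 7811) + 1/86532) = 1/(-45407/(-337290/43) + 1/86532) = 1/(-45407*(-43/337290) + 1/86532) = 1/(1952501/337290 + 1/86532) = 1/(9386341879/1621465460) = 1621465460/9386341879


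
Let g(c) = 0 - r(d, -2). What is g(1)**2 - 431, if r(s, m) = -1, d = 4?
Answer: -430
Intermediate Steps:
g(c) = 1 (g(c) = 0 - 1*(-1) = 0 + 1 = 1)
g(1)**2 - 431 = 1**2 - 431 = 1 - 431 = -430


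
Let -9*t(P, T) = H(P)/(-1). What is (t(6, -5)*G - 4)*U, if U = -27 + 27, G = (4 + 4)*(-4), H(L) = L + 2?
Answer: 0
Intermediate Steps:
H(L) = 2 + L
G = -32 (G = 8*(-4) = -32)
U = 0
t(P, T) = 2/9 + P/9 (t(P, T) = -(2 + P)/(9*(-1)) = -(2 + P)*(-1)/9 = -(-2 - P)/9 = 2/9 + P/9)
(t(6, -5)*G - 4)*U = ((2/9 + (⅑)*6)*(-32) - 4)*0 = ((2/9 + ⅔)*(-32) - 4)*0 = ((8/9)*(-32) - 4)*0 = (-256/9 - 4)*0 = -292/9*0 = 0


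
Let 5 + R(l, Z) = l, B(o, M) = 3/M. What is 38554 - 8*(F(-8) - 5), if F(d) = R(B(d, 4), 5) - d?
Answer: 38564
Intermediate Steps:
R(l, Z) = -5 + l
F(d) = -17/4 - d (F(d) = (-5 + 3/4) - d = -17/4 - d)
38554 - 8*(F(-8) - 5) = 38554 - 8*((-17/4 - 1*(-8)) - 5) = 38554 - 8*((-17/4 + 8) - 5) = 38554 - 8*(15/4 - 5) = 38554 - 8*(-5)/4 = 38554 - 1*(-10) = 38554 + 10 = 38564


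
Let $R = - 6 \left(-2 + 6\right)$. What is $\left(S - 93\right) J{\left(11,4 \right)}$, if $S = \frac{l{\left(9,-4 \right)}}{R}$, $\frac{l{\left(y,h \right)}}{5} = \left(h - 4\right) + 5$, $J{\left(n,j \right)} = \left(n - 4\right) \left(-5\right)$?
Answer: $\frac{25865}{8} \approx 3233.1$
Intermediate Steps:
$R = -24$ ($R = \left(-6\right) 4 = -24$)
$J{\left(n,j \right)} = 20 - 5 n$ ($J{\left(n,j \right)} = \left(-4 + n\right) \left(-5\right) = 20 - 5 n$)
$l{\left(y,h \right)} = 5 + 5 h$ ($l{\left(y,h \right)} = 5 \left(\left(h - 4\right) + 5\right) = 5 \left(\left(-4 + h\right) + 5\right) = 5 \left(1 + h\right) = 5 + 5 h$)
$S = \frac{5}{8}$ ($S = \frac{5 + 5 \left(-4\right)}{-24} = \left(5 - 20\right) \left(- \frac{1}{24}\right) = \left(-15\right) \left(- \frac{1}{24}\right) = \frac{5}{8} \approx 0.625$)
$\left(S - 93\right) J{\left(11,4 \right)} = \left(\frac{5}{8} - 93\right) \left(20 - 55\right) = - \frac{739 \left(20 - 55\right)}{8} = \left(- \frac{739}{8}\right) \left(-35\right) = \frac{25865}{8}$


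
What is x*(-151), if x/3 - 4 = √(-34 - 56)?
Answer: -1812 - 1359*I*√10 ≈ -1812.0 - 4297.5*I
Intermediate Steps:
x = 12 + 9*I*√10 (x = 12 + 3*√(-34 - 56) = 12 + 3*√(-90) = 12 + 3*(3*I*√10) = 12 + 9*I*√10 ≈ 12.0 + 28.461*I)
x*(-151) = (12 + 9*I*√10)*(-151) = -1812 - 1359*I*√10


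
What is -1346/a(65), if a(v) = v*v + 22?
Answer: -1346/4247 ≈ -0.31693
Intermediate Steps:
a(v) = 22 + v**2 (a(v) = v**2 + 22 = 22 + v**2)
-1346/a(65) = -1346/(22 + 65**2) = -1346/(22 + 4225) = -1346/4247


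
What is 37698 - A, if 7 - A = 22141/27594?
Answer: 148581085/3942 ≈ 37692.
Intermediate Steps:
A = 24431/3942 (A = 7 - 22141/27594 = 7 - 1*3163/3942 = 7 - 3163/3942 = 24431/3942 ≈ 6.1976)
37698 - A = 37698 - 1*24431/3942 = 37698 - 24431/3942 = 148581085/3942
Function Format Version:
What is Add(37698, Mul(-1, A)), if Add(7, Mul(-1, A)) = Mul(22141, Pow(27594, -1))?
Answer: Rational(148581085, 3942) ≈ 37692.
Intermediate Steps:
A = Rational(24431, 3942) (A = Add(7, Mul(-1, Mul(22141, Pow(27594, -1)))) = Add(7, Mul(-1, Mul(22141, Rational(1, 27594)))) = Add(7, Mul(-1, Rational(3163, 3942))) = Add(7, Rational(-3163, 3942)) = Rational(24431, 3942) ≈ 6.1976)
Add(37698, Mul(-1, A)) = Add(37698, Mul(-1, Rational(24431, 3942))) = Add(37698, Rational(-24431, 3942)) = Rational(148581085, 3942)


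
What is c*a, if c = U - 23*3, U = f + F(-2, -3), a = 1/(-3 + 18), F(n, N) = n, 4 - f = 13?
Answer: -16/3 ≈ -5.3333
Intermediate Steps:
f = -9 (f = 4 - 1*13 = 4 - 13 = -9)
a = 1/15 ≈ 0.066667
U = -11 (U = -9 - 2 = -11)
c = -80 (c = -11 - 23*3 = -11 - 69 = -80)
c*a = -80*1/15 = -16/3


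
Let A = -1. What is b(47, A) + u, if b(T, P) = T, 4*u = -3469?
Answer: -3281/4 ≈ -820.25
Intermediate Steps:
u = -3469/4 (u = (1/4)*(-3469) = -3469/4 ≈ -867.25)
b(47, A) + u = 47 - 3469/4 = -3281/4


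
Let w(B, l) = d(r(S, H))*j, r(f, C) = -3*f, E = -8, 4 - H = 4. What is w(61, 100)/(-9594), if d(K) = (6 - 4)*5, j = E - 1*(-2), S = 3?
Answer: 10/1599 ≈ 0.0062539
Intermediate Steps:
H = 0 (H = 4 - 1*4 = 4 - 4 = 0)
j = -6 (j = -8 - 1*(-2) = -8 + 2 = -6)
d(K) = 10 (d(K) = 2*5 = 10)
w(B, l) = -60 (w(B, l) = 10*(-6) = -60)
w(61, 100)/(-9594) = -60/(-9594) = -60*(-1/9594) = 10/1599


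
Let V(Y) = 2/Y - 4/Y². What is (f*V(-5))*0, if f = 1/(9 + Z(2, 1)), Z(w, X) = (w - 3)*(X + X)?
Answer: 0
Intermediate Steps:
Z(w, X) = 2*X*(-3 + w) (Z(w, X) = (-3 + w)*(2*X) = 2*X*(-3 + w))
f = ⅐ (f = 1/(9 + 2*1*(-3 + 2)) = 1/(9 + 2*1*(-1)) = 1/(9 - 2) = 1/7 = ⅐ ≈ 0.14286)
V(Y) = -4/Y² + 2/Y (V(Y) = 2/Y - 4/Y² = -4/Y² + 2/Y)
(f*V(-5))*0 = ((2*(-2 - 5)/(-5)²)/7)*0 = ((2*(1/25)*(-7))/7)*0 = ((⅐)*(-14/25))*0 = -2/25*0 = 0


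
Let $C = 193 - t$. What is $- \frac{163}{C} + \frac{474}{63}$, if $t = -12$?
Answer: $\frac{28967}{4305} \approx 6.7287$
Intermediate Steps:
$C = 205$ ($C = 193 - -12 = 193 + 12 = 205$)
$- \frac{163}{C} + \frac{474}{63} = - \frac{163}{205} + \frac{474}{63} = \left(-163\right) \frac{1}{205} + 474 \cdot \frac{1}{63} = - \frac{163}{205} + \frac{158}{21} = \frac{28967}{4305}$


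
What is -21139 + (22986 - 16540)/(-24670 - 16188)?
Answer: -431851854/20429 ≈ -21139.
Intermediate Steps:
-21139 + (22986 - 16540)/(-24670 - 16188) = -21139 + 6446/(-40858) = -21139 + 6446*(-1/40858) = -21139 - 3223/20429 = -431851854/20429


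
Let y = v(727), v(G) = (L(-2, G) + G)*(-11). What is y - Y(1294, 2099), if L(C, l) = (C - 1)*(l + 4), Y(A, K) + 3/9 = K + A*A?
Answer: -4981226/3 ≈ -1.6604e+6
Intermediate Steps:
Y(A, K) = -⅓ + K + A² (Y(A, K) = -⅓ + (K + A*A) = -⅓ + (K + A²) = -⅓ + K + A²)
L(C, l) = (-1 + C)*(4 + l)
v(G) = 132 + 22*G (v(G) = ((-4 - G + 4*(-2) - 2*G) + G)*(-11) = ((-4 - G - 8 - 2*G) + G)*(-11) = ((-12 - 3*G) + G)*(-11) = (-12 - 2*G)*(-11) = 132 + 22*G)
y = 16126 (y = 132 + 22*727 = 132 + 15994 = 16126)
y - Y(1294, 2099) = 16126 - (-⅓ + 2099 + 1294²) = 16126 - (-⅓ + 2099 + 1674436) = 16126 - 1*5029604/3 = 16126 - 5029604/3 = -4981226/3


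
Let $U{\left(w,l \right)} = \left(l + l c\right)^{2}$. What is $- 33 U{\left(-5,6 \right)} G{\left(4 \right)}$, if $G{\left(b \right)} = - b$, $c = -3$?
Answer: $19008$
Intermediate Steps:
$U{\left(w,l \right)} = 4 l^{2}$ ($U{\left(w,l \right)} = \left(l + l \left(-3\right)\right)^{2} = \left(l - 3 l\right)^{2} = \left(- 2 l\right)^{2} = 4 l^{2}$)
$- 33 U{\left(-5,6 \right)} G{\left(4 \right)} = - 33 \cdot 4 \cdot 6^{2} \left(\left(-1\right) 4\right) = - 33 \cdot 4 \cdot 36 \left(-4\right) = \left(-33\right) 144 \left(-4\right) = \left(-4752\right) \left(-4\right) = 19008$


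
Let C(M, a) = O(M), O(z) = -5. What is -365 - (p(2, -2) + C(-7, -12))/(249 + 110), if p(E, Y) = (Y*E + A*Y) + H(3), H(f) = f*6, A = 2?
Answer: -131040/359 ≈ -365.01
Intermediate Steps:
H(f) = 6*f
p(E, Y) = 18 + 2*Y + E*Y (p(E, Y) = (Y*E + 2*Y) + 6*3 = (E*Y + 2*Y) + 18 = (2*Y + E*Y) + 18 = 18 + 2*Y + E*Y)
C(M, a) = -5
-365 - (p(2, -2) + C(-7, -12))/(249 + 110) = -365 - ((18 + 2*(-2) + 2*(-2)) - 5)/(249 + 110) = -365 - ((18 - 4 - 4) - 5)/359 = -365 - (10 - 5)/359 = -365 - 5/359 = -131040/359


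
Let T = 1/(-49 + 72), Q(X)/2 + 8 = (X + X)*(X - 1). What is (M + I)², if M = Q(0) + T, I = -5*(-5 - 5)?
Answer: 613089/529 ≈ 1159.0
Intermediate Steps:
Q(X) = -16 + 4*X*(-1 + X) (Q(X) = -16 + 2*((X + X)*(X - 1)) = -16 + 2*((2*X)*(-1 + X)) = -16 + 2*(2*X*(-1 + X)) = -16 + 4*X*(-1 + X))
T = 1/23 ≈ 0.043478
I = 50 (I = -5*(-10) = 50)
M = -367/23 (M = (-16 - 4*0 + 4*0²) + 1/23 = (-16 + 0 + 4*0) + 1/23 = (-16 + 0 + 0) + 1/23 = -16 + 1/23 = -367/23 ≈ -15.957)
(M + I)² = (-367/23 + 50)² = (783/23)² = 613089/529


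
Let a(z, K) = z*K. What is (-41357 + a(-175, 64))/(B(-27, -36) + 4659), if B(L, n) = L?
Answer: -17519/1544 ≈ -11.346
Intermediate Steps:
a(z, K) = K*z
(-41357 + a(-175, 64))/(B(-27, -36) + 4659) = (-41357 + 64*(-175))/(-27 + 4659) = (-41357 - 11200)/4632 = -52557*1/4632 = -17519/1544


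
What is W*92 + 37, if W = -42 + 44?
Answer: 221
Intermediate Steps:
W = 2
W*92 + 37 = 2*92 + 37 = 184 + 37 = 221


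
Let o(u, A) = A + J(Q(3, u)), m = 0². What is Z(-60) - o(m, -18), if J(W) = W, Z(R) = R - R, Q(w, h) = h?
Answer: 18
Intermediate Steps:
m = 0
Z(R) = 0
o(u, A) = A + u
Z(-60) - o(m, -18) = 0 - (-18 + 0) = 0 - 1*(-18) = 0 + 18 = 18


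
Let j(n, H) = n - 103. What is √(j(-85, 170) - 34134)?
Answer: 131*I*√2 ≈ 185.26*I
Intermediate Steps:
j(n, H) = -103 + n
√(j(-85, 170) - 34134) = √((-103 - 85) - 34134) = √(-188 - 34134) = √(-34322) = 131*I*√2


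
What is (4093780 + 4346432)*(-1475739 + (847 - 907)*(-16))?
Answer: -12447447413148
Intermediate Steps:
(4093780 + 4346432)*(-1475739 + (847 - 907)*(-16)) = 8440212*(-1475739 - 60*(-16)) = 8440212*(-1475739 + 960) = 8440212*(-1474779) = -12447447413148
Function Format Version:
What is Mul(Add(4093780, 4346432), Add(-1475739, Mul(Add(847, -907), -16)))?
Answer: -12447447413148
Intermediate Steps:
Mul(Add(4093780, 4346432), Add(-1475739, Mul(Add(847, -907), -16))) = Mul(8440212, Add(-1475739, Mul(-60, -16))) = Mul(8440212, Add(-1475739, 960)) = Mul(8440212, -1474779) = -12447447413148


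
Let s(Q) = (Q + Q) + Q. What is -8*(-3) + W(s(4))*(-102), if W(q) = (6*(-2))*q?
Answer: 14712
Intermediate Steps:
s(Q) = 3*Q (s(Q) = 2*Q + Q = 3*Q)
W(q) = -12*q
-8*(-3) + W(s(4))*(-102) = -8*(-3) - 36*4*(-102) = 24 - 12*12*(-102) = 24 - 144*(-102) = 24 + 14688 = 14712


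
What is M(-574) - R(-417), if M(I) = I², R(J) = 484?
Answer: 328992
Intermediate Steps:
M(-574) - R(-417) = (-574)² - 1*484 = 329476 - 484 = 328992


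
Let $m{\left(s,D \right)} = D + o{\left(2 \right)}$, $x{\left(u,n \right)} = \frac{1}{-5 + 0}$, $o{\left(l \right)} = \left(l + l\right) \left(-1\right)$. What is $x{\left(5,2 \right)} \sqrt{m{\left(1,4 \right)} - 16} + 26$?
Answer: $26 - \frac{4 i}{5} \approx 26.0 - 0.8 i$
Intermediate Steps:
$o{\left(l \right)} = - 2 l$ ($o{\left(l \right)} = 2 l \left(-1\right) = - 2 l$)
$x{\left(u,n \right)} = - \frac{1}{5}$ ($x{\left(u,n \right)} = \frac{1}{-5} = - \frac{1}{5}$)
$m{\left(s,D \right)} = -4 + D$ ($m{\left(s,D \right)} = D - 4 = -4 + D$)
$x{\left(5,2 \right)} \sqrt{m{\left(1,4 \right)} - 16} + 26 = - \frac{\sqrt{\left(-4 + 4\right) - 16}}{5} + 26 = - \frac{\sqrt{0 - 16}}{5} + 26 = - \frac{\sqrt{-16}}{5} + 26 = - \frac{4 i}{5} + 26 = 26 - \frac{4 i}{5}$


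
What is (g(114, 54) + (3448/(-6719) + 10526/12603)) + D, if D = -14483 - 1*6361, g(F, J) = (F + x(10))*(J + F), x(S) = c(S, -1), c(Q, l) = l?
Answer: -157476706970/84679557 ≈ -1859.7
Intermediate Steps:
x(S) = -1
g(F, J) = (-1 + F)*(F + J) (g(F, J) = (F - 1)*(J + F) = (-1 + F)*(F + J))
D = -20844 (D = -14483 - 6361 = -20844)
(g(114, 54) + (3448/(-6719) + 10526/12603)) + D = ((114**2 - 1*114 - 1*54 + 114*54) + (3448/(-6719) + 10526/12603)) - 20844 = ((12996 - 114 - 54 + 6156) + (3448*(-1/6719) + 10526*(1/12603))) - 20844 = (18984 + (-3448/6719 + 10526/12603)) - 20844 = (18984 + 27269050/84679557) - 20844 = 1607583979138/84679557 - 20844 = -157476706970/84679557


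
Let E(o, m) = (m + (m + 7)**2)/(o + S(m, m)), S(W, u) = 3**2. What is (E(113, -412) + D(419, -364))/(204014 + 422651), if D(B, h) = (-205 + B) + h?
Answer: 145313/76453130 ≈ 0.0019007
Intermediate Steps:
S(W, u) = 9
D(B, h) = -205 + B + h
E(o, m) = (m + (7 + m)**2)/(9 + o) (E(o, m) = (m + (m + 7)**2)/(o + 9) = (m + (7 + m)**2)/(9 + o))
(E(113, -412) + D(419, -364))/(204014 + 422651) = ((-412 + (7 - 412)**2)/(9 + 113) + (-205 + 419 - 364))/(204014 + 422651) = ((-412 + (-405)**2)/122 - 150)/626665 = ((-412 + 164025)/122 - 150)*(1/626665) = ((1/122)*163613 - 150)*(1/626665) = (163613/122 - 150)*(1/626665) = (145313/122)*(1/626665) = 145313/76453130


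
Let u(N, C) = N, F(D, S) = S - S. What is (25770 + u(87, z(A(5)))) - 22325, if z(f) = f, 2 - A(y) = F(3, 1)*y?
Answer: 3532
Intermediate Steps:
F(D, S) = 0
A(y) = 2 (A(y) = 2 - 0*y = 2 - 1*0 = 2 + 0 = 2)
(25770 + u(87, z(A(5)))) - 22325 = (25770 + 87) - 22325 = 25857 - 22325 = 3532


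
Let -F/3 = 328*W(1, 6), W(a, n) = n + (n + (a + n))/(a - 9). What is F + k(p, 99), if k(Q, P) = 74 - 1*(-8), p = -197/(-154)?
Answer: -4223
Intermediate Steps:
p = 197/154 (p = -197*(-1/154) = 197/154 ≈ 1.2792)
k(Q, P) = 82 (k(Q, P) = 74 + 8 = 82)
W(a, n) = n + (a + 2*n)/(-9 + a)
F = -4305 (F = -984*(1 - 7*6 + 1*6)/(-9 + 1) = -984*(1 - 42 + 6)/(-8) = -984*(-⅛*(-35)) = -984*35/8 = -3*1435 = -4305)
F + k(p, 99) = -4305 + 82 = -4223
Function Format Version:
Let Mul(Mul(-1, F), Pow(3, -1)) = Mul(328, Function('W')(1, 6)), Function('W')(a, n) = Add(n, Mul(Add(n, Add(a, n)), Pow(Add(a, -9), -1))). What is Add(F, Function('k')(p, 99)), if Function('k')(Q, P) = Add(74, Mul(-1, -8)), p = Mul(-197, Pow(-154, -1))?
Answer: -4223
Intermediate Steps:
p = Rational(197, 154) (p = Mul(-197, Rational(-1, 154)) = Rational(197, 154) ≈ 1.2792)
Function('k')(Q, P) = 82 (Function('k')(Q, P) = Add(74, 8) = 82)
Function('W')(a, n) = Add(n, Mul(Pow(Add(-9, a), -1), Add(a, Mul(2, n)))) (Function('W')(a, n) = Add(n, Mul(Add(a, Mul(2, n)), Pow(Add(-9, a), -1))) = Add(n, Mul(Pow(Add(-9, a), -1), Add(a, Mul(2, n)))))
F = -4305 (F = Mul(-3, Mul(328, Mul(Pow(Add(-9, 1), -1), Add(1, Mul(-7, 6), Mul(1, 6))))) = Mul(-3, Mul(328, Mul(Pow(-8, -1), Add(1, -42, 6)))) = Mul(-3, Mul(328, Mul(Rational(-1, 8), -35))) = Mul(-3, Mul(328, Rational(35, 8))) = Mul(-3, 1435) = -4305)
Add(F, Function('k')(p, 99)) = Add(-4305, 82) = -4223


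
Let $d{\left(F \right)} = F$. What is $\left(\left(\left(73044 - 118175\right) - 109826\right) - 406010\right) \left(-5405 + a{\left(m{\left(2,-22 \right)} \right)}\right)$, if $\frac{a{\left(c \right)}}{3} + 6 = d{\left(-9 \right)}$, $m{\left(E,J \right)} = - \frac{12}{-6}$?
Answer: $3057270150$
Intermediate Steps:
$m{\left(E,J \right)} = 2$ ($m{\left(E,J \right)} = \left(-12\right) \left(- \frac{1}{6}\right) = 2$)
$a{\left(c \right)} = -45$ ($a{\left(c \right)} = -18 + 3 \left(-9\right) = -18 - 27 = -45$)
$\left(\left(\left(73044 - 118175\right) - 109826\right) - 406010\right) \left(-5405 + a{\left(m{\left(2,-22 \right)} \right)}\right) = \left(\left(\left(73044 - 118175\right) - 109826\right) - 406010\right) \left(-5405 - 45\right) = \left(\left(-45131 - 109826\right) - 406010\right) \left(-5450\right) = \left(-154957 - 406010\right) \left(-5450\right) = \left(-560967\right) \left(-5450\right) = 3057270150$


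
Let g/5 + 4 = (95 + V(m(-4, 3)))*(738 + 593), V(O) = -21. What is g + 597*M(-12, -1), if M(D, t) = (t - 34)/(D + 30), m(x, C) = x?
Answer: 2947735/6 ≈ 4.9129e+5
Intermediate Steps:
M(D, t) = (-34 + t)/(30 + D)
g = 492450 (g = -20 + 5*((95 - 21)*(738 + 593)) = -20 + 5*(74*1331) = -20 + 5*98494 = -20 + 492470 = 492450)
g + 597*M(-12, -1) = 492450 + 597*((-34 - 1)/(30 - 12)) = 492450 + 597*(-35/18) = 492450 - 6965/6 = 2947735/6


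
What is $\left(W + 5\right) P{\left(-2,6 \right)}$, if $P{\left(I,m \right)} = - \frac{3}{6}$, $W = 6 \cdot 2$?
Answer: $- \frac{17}{2} \approx -8.5$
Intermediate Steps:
$W = 12$
$P{\left(I,m \right)} = - \frac{1}{2}$ ($P{\left(I,m \right)} = \left(-3\right) \frac{1}{6} = - \frac{1}{2}$)
$\left(W + 5\right) P{\left(-2,6 \right)} = \left(12 + 5\right) \left(- \frac{1}{2}\right) = 17 \left(- \frac{1}{2}\right) = - \frac{17}{2}$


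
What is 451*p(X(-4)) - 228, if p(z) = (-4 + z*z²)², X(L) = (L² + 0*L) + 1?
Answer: 10868324503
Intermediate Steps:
X(L) = 1 + L² (X(L) = (L² + 0) + 1 = L² + 1 = 1 + L²)
p(z) = (-4 + z³)²
451*p(X(-4)) - 228 = 451*(-4 + (1 + (-4)²)³)² - 228 = 451*(-4 + (1 + 16)³)² - 228 = 451*(-4 + 17³)² - 228 = 451*(-4 + 4913)² - 228 = 451*4909² - 228 = 451*24098281 - 228 = 10868324731 - 228 = 10868324503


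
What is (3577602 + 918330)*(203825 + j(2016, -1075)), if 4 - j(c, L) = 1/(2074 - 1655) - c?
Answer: 387769881848328/419 ≈ 9.2546e+11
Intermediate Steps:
j(c, L) = 1675/419 + c (j(c, L) = 4 - (1/(2074 - 1655) - c) = 4 - (1/419 - c) = 4 + (-1/419 + c) = 1675/419 + c)
(3577602 + 918330)*(203825 + j(2016, -1075)) = (3577602 + 918330)*(203825 + (1675/419 + 2016)) = 4495932*(203825 + 846379/419) = 4495932*(86249054/419) = 387769881848328/419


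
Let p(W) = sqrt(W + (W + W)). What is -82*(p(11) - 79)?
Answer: 6478 - 82*sqrt(33) ≈ 6006.9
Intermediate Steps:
p(W) = sqrt(3)*sqrt(W) (p(W) = sqrt(W + 2*W) = sqrt(3*W) = sqrt(3)*sqrt(W))
-82*(p(11) - 79) = -82*(sqrt(3)*sqrt(11) - 79) = -82*(sqrt(33) - 79) = -82*(-79 + sqrt(33)) = 6478 - 82*sqrt(33)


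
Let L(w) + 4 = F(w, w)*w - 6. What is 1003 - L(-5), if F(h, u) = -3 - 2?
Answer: 988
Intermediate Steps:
F(h, u) = -5
L(w) = -10 - 5*w (L(w) = -4 + (-5*w - 6) = -4 + (-6 - 5*w) = -10 - 5*w)
1003 - L(-5) = 1003 - (-10 - 5*(-5)) = 1003 - (-10 + 25) = 1003 - 1*15 = 1003 - 15 = 988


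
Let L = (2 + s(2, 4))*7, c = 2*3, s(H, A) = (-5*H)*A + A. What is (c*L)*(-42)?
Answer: 59976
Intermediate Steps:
s(H, A) = A - 5*A*H (s(H, A) = -5*A*H + A = A - 5*A*H)
c = 6
L = -238 (L = (2 + 4*(1 - 5*2))*7 = (2 + 4*(1 - 10))*7 = (2 + 4*(-9))*7 = (2 - 36)*7 = -34*7 = -238)
(c*L)*(-42) = (6*(-238))*(-42) = -1428*(-42) = 59976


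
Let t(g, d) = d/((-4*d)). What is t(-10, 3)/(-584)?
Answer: 1/2336 ≈ 0.00042808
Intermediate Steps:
t(g, d) = -¼ (t(g, d) = d*(-1/(4*d)) = -¼)
t(-10, 3)/(-584) = -¼/(-584) = -¼*(-1/584) = 1/2336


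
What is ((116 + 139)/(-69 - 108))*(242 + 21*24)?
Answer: -63410/59 ≈ -1074.7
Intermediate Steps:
((116 + 139)/(-69 - 108))*(242 + 21*24) = (255/(-177))*(242 + 504) = (255*(-1/177))*746 = -85/59*746 = -63410/59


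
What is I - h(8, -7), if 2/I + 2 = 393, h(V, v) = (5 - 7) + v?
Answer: 3521/391 ≈ 9.0051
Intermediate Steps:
h(V, v) = -2 + v
I = 2/391 (I = 2/(-2 + 393) = 2/391 ≈ 0.0051151)
I - h(8, -7) = 2/391 - (-2 - 7) = 2/391 - 1*(-9) = 2/391 + 9 = 3521/391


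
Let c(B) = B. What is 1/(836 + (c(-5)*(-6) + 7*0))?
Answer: 1/866 ≈ 0.0011547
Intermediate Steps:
1/(836 + (c(-5)*(-6) + 7*0)) = 1/(836 + (-5*(-6) + 7*0)) = 1/(836 + (30 + 0)) = 1/(836 + 30) = 1/866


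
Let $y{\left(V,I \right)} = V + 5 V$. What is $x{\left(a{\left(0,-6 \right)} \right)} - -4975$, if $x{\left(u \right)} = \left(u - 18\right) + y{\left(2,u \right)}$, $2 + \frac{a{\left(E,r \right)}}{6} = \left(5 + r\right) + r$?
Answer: $4915$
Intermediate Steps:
$y{\left(V,I \right)} = 6 V$
$a{\left(E,r \right)} = 18 + 12 r$ ($a{\left(E,r \right)} = -12 + 6 \left(\left(5 + r\right) + r\right) = -12 + 6 \left(5 + 2 r\right) = -12 + \left(30 + 12 r\right) = 18 + 12 r$)
$x{\left(u \right)} = -6 + u$ ($x{\left(u \right)} = \left(u - 18\right) + 6 \cdot 2 = \left(-18 + u\right) + 12 = -6 + u$)
$x{\left(a{\left(0,-6 \right)} \right)} - -4975 = \left(-6 + \left(18 + 12 \left(-6\right)\right)\right) - -4975 = \left(-6 + \left(18 - 72\right)\right) + 4975 = \left(-6 - 54\right) + 4975 = -60 + 4975 = 4915$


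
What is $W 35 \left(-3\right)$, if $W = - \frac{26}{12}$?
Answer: $\frac{455}{2} \approx 227.5$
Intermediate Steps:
$W = - \frac{13}{6}$ ($W = \left(-26\right) \frac{1}{12} = - \frac{13}{6} \approx -2.1667$)
$W 35 \left(-3\right) = \left(- \frac{13}{6}\right) 35 \left(-3\right) = \left(- \frac{455}{6}\right) \left(-3\right) = \frac{455}{2}$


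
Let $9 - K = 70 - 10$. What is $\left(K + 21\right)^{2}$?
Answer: $900$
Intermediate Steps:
$K = -51$ ($K = 9 - \left(70 - 10\right) = 9 - 60 = -51$)
$\left(K + 21\right)^{2} = \left(-51 + 21\right)^{2} = \left(-30\right)^{2} = 900$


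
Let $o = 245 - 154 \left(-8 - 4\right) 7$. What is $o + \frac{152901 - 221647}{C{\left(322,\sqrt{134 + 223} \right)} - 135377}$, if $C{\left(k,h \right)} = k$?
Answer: $\frac{1780228701}{135055} \approx 13182.0$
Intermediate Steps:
$o = 13181$ ($o = 245 - 154 \left(\left(-12\right) 7\right) = 245 - -12936 = 245 + 12936 = 13181$)
$o + \frac{152901 - 221647}{C{\left(322,\sqrt{134 + 223} \right)} - 135377} = 13181 + \frac{152901 - 221647}{322 - 135377} = 13181 - \frac{68746}{-135055} = 13181 - - \frac{68746}{135055} = 13181 + \frac{68746}{135055} = \frac{1780228701}{135055}$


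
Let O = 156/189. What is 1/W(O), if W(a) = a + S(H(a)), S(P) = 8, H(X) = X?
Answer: 63/556 ≈ 0.11331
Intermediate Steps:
O = 52/63 (O = 156*(1/189) = 52/63 ≈ 0.82540)
W(a) = 8 + a (W(a) = a + 8 = 8 + a)
1/W(O) = 1/(8 + 52/63) = 1/(556/63) = 63/556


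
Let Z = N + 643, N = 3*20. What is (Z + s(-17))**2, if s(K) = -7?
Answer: 484416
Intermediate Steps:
N = 60
Z = 703 (Z = 60 + 643 = 703)
(Z + s(-17))**2 = (703 - 7)**2 = 696**2 = 484416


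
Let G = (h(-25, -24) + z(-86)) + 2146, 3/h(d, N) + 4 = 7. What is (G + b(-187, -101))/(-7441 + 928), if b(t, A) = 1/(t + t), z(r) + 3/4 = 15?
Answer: -538871/1623908 ≈ -0.33184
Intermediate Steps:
h(d, N) = 1 (h(d, N) = 3/(-4 + 7) = 3/3 = 3*(⅓) = 1)
z(r) = 57/4 (z(r) = -¾ + 15 = 57/4)
b(t, A) = 1/(2*t)
G = 8645/4 (G = (1 + 57/4) + 2146 = 61/4 + 2146 = 8645/4 ≈ 2161.3)
(G + b(-187, -101))/(-7441 + 928) = (8645/4 + (½)/(-187))/(-7441 + 928) = (8645/4 + (½)*(-1/187))/(-6513) = (8645/4 - 1/374)*(-1/6513) = (1616613/748)*(-1/6513) = -538871/1623908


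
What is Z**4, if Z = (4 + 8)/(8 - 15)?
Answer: 20736/2401 ≈ 8.6364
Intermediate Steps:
Z = -12/7 (Z = 12/(-7) = 12*(-1/7) = -12/7 ≈ -1.7143)
Z**4 = (-12/7)**4 = 20736/2401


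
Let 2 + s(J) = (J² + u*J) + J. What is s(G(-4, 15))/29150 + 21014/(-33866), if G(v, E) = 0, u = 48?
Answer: -21879494/35256925 ≈ -0.62057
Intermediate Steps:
s(J) = -2 + J² + 49*J (s(J) = -2 + ((J² + 48*J) + J) = -2 + (J² + 49*J) = -2 + J² + 49*J)
s(G(-4, 15))/29150 + 21014/(-33866) = (-2 + 0² + 49*0)/29150 + 21014/(-33866) = (-2 + 0 + 0)*(1/29150) + 21014*(-1/33866) = -2*1/29150 - 1501/2419 = -1/14575 - 1501/2419 = -21879494/35256925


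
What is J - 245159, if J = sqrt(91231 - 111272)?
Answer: -245159 + 7*I*sqrt(409) ≈ -2.4516e+5 + 141.57*I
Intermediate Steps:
J = 7*I*sqrt(409) (J = sqrt(-20041) = 7*I*sqrt(409) ≈ 141.57*I)
J - 245159 = 7*I*sqrt(409) - 245159 = -245159 + 7*I*sqrt(409)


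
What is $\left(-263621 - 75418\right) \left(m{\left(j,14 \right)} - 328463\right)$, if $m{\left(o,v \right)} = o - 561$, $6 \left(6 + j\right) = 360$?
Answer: $111533659830$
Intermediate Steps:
$j = 54$ ($j = -6 + \frac{1}{6} \cdot 360 = -6 + 60 = 54$)
$m{\left(o,v \right)} = -561 + o$
$\left(-263621 - 75418\right) \left(m{\left(j,14 \right)} - 328463\right) = \left(-263621 - 75418\right) \left(\left(-561 + 54\right) - 328463\right) = - 339039 \left(-507 - 328463\right) = \left(-339039\right) \left(-328970\right) = 111533659830$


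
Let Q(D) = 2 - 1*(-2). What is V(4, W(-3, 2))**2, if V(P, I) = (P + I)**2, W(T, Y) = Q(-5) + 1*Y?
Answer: 10000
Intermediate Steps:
Q(D) = 4 (Q(D) = 2 + 2 = 4)
W(T, Y) = 4 + Y (W(T, Y) = 4 + 1*Y = 4 + Y)
V(P, I) = (I + P)**2
V(4, W(-3, 2))**2 = (((4 + 2) + 4)**2)**2 = ((6 + 4)**2)**2 = (10**2)**2 = 100**2 = 10000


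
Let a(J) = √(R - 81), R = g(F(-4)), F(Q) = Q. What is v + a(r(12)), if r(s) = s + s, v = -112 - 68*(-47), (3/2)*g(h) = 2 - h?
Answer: 3084 + I*√77 ≈ 3084.0 + 8.775*I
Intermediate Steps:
g(h) = 4/3 - 2*h/3 (g(h) = 2*(2 - h)/3 = 4/3 - 2*h/3)
R = 4 (R = 4/3 - ⅔*(-4) = 4/3 + 8/3 = 4)
v = 3084 (v = -112 + 3196 = 3084)
r(s) = 2*s
a(J) = I*√77 (a(J) = √(4 - 81) = √(-77) = I*√77)
v + a(r(12)) = 3084 + I*√77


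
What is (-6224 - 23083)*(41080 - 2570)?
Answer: -1128612570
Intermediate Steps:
(-6224 - 23083)*(41080 - 2570) = -29307*38510 = -1128612570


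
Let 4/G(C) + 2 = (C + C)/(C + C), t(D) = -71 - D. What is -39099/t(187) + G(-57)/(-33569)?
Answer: 437505121/2886934 ≈ 151.55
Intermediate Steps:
G(C) = -4 (G(C) = 4/(-2 + (C + C)/(C + C)) = 4/(-2 + (2*C)/((2*C))) = 4/(-2 + (2*C)*(1/(2*C))) = 4/(-2 + 1) = 4/(-1) = 4*(-1) = -4)
-39099/t(187) + G(-57)/(-33569) = -39099/(-71 - 1*187) - 4/(-33569) = -39099/(-71 - 187) - 4*(-1/33569) = -39099/(-258) + 4/33569 = -39099*(-1/258) + 4/33569 = 13033/86 + 4/33569 = 437505121/2886934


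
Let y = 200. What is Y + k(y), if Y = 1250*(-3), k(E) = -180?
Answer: -3930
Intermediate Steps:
Y = -3750
Y + k(y) = -3750 - 180 = -3930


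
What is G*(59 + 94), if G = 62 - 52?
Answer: 1530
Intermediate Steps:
G = 10
G*(59 + 94) = 10*(59 + 94) = 10*153 = 1530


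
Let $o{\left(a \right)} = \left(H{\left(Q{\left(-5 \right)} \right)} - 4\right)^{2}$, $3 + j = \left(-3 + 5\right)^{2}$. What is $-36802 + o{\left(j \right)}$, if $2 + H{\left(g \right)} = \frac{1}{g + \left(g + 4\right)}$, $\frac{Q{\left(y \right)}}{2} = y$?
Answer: $- \frac{9411903}{256} \approx -36765.0$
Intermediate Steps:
$Q{\left(y \right)} = 2 y$
$H{\left(g \right)} = -2 + \frac{1}{4 + 2 g}$ ($H{\left(g \right)} = -2 + \frac{1}{g + \left(g + 4\right)} = -2 + \frac{1}{g + \left(4 + g\right)} = -2 + \frac{1}{4 + 2 g}$)
$j = 1$ ($j = -3 + \left(-3 + 5\right)^{2} = -3 + 2^{2} = -3 + 4 = 1$)
$o{\left(a \right)} = \frac{9409}{256}$ ($o{\left(a \right)} = \left(\frac{-7 - 4 \cdot 2 \left(-5\right)}{2 \left(2 + 2 \left(-5\right)\right)} - 4\right)^{2} = \left(\frac{-7 - -40}{2 \left(2 - 10\right)} - 4\right)^{2} = \left(\frac{-7 + 40}{2 \left(-8\right)} - 4\right)^{2} = \left(\frac{1}{2} \left(- \frac{1}{8}\right) 33 - 4\right)^{2} = \left(- \frac{33}{16} - 4\right)^{2} = \left(- \frac{97}{16}\right)^{2} = \frac{9409}{256}$)
$-36802 + o{\left(j \right)} = -36802 + \frac{9409}{256} = - \frac{9411903}{256}$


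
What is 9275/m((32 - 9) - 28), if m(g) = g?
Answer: -1855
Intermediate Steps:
9275/m((32 - 9) - 28) = 9275/((32 - 9) - 28) = 9275/(23 - 28) = 9275/(-5) = 9275*(-1/5) = -1855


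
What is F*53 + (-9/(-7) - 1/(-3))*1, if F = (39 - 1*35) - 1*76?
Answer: -80102/21 ≈ -3814.4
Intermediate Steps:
F = -72 (F = (39 - 35) - 76 = 4 - 76 = -72)
F*53 + (-9/(-7) - 1/(-3))*1 = -72*53 + (-9/(-7) - 1/(-3))*1 = -3816 + (-9*(-⅐) - 1*(-⅓))*1 = -3816 + (9/7 + ⅓)*1 = -3816 + (34/21)*1 = -3816 + 34/21 = -80102/21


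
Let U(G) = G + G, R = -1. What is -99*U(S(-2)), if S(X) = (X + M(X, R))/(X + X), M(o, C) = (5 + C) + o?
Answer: 0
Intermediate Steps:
M(o, C) = 5 + C + o
S(X) = (4 + 2*X)/(2*X) (S(X) = (X + (5 - 1 + X))/(X + X) = (X + (4 + X))/((2*X)) = (4 + 2*X)*(1/(2*X)) = (4 + 2*X)/(2*X))
U(G) = 2*G
-99*U(S(-2)) = -198*(2 - 2)/(-2) = -198*(-1/2*0) = -198*0 = -99*0 = 0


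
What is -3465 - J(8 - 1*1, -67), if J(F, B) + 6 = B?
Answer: -3392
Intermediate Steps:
J(F, B) = -6 + B
-3465 - J(8 - 1*1, -67) = -3465 - (-6 - 67) = -3465 - 1*(-73) = -3465 + 73 = -3392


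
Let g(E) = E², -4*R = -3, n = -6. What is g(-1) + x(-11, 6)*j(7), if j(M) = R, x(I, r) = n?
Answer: -7/2 ≈ -3.5000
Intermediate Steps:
R = ¾ (R = -¼*(-3) = ¾ ≈ 0.75000)
x(I, r) = -6
j(M) = ¾
g(-1) + x(-11, 6)*j(7) = (-1)² - 6*¾ = 1 - 9/2 = -7/2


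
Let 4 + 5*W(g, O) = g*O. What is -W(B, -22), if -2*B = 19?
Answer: -41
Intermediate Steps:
B = -19/2 (B = -½*19 = -19/2 ≈ -9.5000)
W(g, O) = -⅘ + O*g/5 (W(g, O) = -⅘ + (g*O)/5 = -⅘ + (O*g)/5 = -⅘ + O*g/5)
-W(B, -22) = -(-⅘ + (⅕)*(-22)*(-19/2)) = -(-⅘ + 209/5) = -1*41 = -41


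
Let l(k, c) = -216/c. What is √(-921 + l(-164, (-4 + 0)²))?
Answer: I*√3738/2 ≈ 30.57*I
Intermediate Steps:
√(-921 + l(-164, (-4 + 0)²)) = √(-921 - 216/(-4 + 0)²) = √(-921 - 216/((-4)²)) = √(-921 - 216/16) = √(-921 - 216*1/16) = √(-921 - 27/2) = √(-1869/2) = I*√3738/2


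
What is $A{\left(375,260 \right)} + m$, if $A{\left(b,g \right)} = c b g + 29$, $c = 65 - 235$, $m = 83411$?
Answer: $-16491560$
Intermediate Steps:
$c = -170$ ($c = 65 - 235 = -170$)
$A{\left(b,g \right)} = 29 - 170 b g$ ($A{\left(b,g \right)} = - 170 b g + 29 = 29 - 170 b g$)
$A{\left(375,260 \right)} + m = \left(29 - 63750 \cdot 260\right) + 83411 = \left(29 - 16575000\right) + 83411 = -16574971 + 83411 = -16491560$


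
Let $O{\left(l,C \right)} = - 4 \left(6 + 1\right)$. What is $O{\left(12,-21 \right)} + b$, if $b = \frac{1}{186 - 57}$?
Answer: $- \frac{3611}{129} \approx -27.992$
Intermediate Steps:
$O{\left(l,C \right)} = -28$ ($O{\left(l,C \right)} = \left(-4\right) 7 = -28$)
$b = \frac{1}{129}$ ($b = \frac{1}{186 - 57} = \frac{1}{129} \approx 0.0077519$)
$O{\left(12,-21 \right)} + b = -28 + \frac{1}{129} = - \frac{3611}{129}$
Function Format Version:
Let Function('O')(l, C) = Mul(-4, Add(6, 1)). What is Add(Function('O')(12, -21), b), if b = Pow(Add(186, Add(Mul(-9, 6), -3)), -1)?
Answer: Rational(-3611, 129) ≈ -27.992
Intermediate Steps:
Function('O')(l, C) = -28 (Function('O')(l, C) = Mul(-4, 7) = -28)
b = Rational(1, 129) (b = Pow(Add(186, Add(-54, -3)), -1) = Pow(Add(186, -57), -1) = Pow(129, -1) = Rational(1, 129) ≈ 0.0077519)
Add(Function('O')(12, -21), b) = Add(-28, Rational(1, 129)) = Rational(-3611, 129)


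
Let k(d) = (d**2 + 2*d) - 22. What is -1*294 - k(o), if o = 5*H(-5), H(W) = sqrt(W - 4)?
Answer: -47 - 30*I ≈ -47.0 - 30.0*I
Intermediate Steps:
H(W) = sqrt(-4 + W)
o = 15*I (o = 5*sqrt(-4 - 5) = 5*sqrt(-9) = 5*(3*I) = 15*I ≈ 15.0*I)
k(d) = -22 + d**2 + 2*d
-1*294 - k(o) = -1*294 - (-22 + (15*I)**2 + 2*(15*I)) = -294 - (-22 - 225 + 30*I) = -294 - (-247 + 30*I) = -294 + (247 - 30*I) = -47 - 30*I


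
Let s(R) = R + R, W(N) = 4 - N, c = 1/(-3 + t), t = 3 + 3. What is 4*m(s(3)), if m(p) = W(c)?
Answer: 44/3 ≈ 14.667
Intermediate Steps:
t = 6
c = ⅓ (c = 1/(-3 + 6) = 1/3 = ⅓ ≈ 0.33333)
s(R) = 2*R
m(p) = 11/3 (m(p) = 4 - 1*⅓ = 4 - ⅓ = 11/3)
4*m(s(3)) = 4*(11/3) = 44/3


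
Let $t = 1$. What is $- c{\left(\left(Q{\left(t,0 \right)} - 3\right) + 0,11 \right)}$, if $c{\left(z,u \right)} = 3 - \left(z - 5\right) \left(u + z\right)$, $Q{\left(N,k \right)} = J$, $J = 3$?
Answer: $-58$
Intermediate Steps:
$Q{\left(N,k \right)} = 3$
$c{\left(z,u \right)} = 3 - \left(-5 + z\right) \left(u + z\right)$
$- c{\left(\left(Q{\left(t,0 \right)} - 3\right) + 0,11 \right)} = - (3 - \left(\left(3 - 3\right) + 0\right)^{2} + 5 \cdot 11 + 5 \left(\left(3 - 3\right) + 0\right) - 11 \left(\left(3 - 3\right) + 0\right)) = - (3 - \left(0 + 0\right)^{2} + 55 + 5 \left(0 + 0\right) - 11 \left(0 + 0\right)) = - (3 - 0^{2} + 55 + 5 \cdot 0 - 11 \cdot 0) = - (3 - 0 + 55 + 0 + 0) = - (3 + 0 + 55 + 0 + 0) = \left(-1\right) 58 = -58$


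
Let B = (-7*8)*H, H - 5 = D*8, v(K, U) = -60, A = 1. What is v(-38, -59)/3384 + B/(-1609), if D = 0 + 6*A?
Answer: 828931/453738 ≈ 1.8269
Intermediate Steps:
D = 6 (D = 0 + 6*1 = 0 + 6 = 6)
H = 53 (H = 5 + 6*8 = 5 + 48 = 53)
B = -2968 (B = -7*8*53 = -56*53 = -2968)
v(-38, -59)/3384 + B/(-1609) = -60/3384 - 2968/(-1609) = -60*1/3384 - 2968*(-1/1609) = -5/282 + 2968/1609 = 828931/453738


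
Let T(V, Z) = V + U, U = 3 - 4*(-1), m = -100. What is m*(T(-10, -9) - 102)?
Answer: 10500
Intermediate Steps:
U = 7 (U = 3 + 4 = 7)
T(V, Z) = 7 + V (T(V, Z) = V + 7 = 7 + V)
m*(T(-10, -9) - 102) = -100*((7 - 10) - 102) = -100*(-3 - 102) = -100*(-105) = 10500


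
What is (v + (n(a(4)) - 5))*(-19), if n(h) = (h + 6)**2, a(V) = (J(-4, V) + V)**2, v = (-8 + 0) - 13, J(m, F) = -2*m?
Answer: -427006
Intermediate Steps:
v = -21 (v = -8 - 13 = -21)
a(V) = (8 + V)**2 (a(V) = (-2*(-4) + V)**2 = (8 + V)**2)
n(h) = (6 + h)**2
(v + (n(a(4)) - 5))*(-19) = (-21 + ((6 + (8 + 4)**2)**2 - 5))*(-19) = (-21 + ((6 + 12**2)**2 - 5))*(-19) = (-21 + ((6 + 144)**2 - 5))*(-19) = (-21 + (150**2 - 5))*(-19) = (-21 + (22500 - 5))*(-19) = (-21 + 22495)*(-19) = 22474*(-19) = -427006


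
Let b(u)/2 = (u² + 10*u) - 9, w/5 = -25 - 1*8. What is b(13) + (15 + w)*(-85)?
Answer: 13330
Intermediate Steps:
w = -165 (w = 5*(-25 - 1*8) = 5*(-25 - 8) = 5*(-33) = -165)
b(u) = -18 + 2*u² + 20*u (b(u) = 2*((u² + 10*u) - 9) = 2*(-9 + u² + 10*u) = -18 + 2*u² + 20*u)
b(13) + (15 + w)*(-85) = (-18 + 2*13² + 20*13) + (15 - 165)*(-85) = (-18 + 2*169 + 260) - 150*(-85) = (-18 + 338 + 260) + 12750 = 580 + 12750 = 13330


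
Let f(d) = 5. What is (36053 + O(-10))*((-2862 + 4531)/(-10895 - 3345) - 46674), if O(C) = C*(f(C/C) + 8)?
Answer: -23875842207967/14240 ≈ -1.6767e+9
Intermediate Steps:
O(C) = 13*C (O(C) = C*(5 + 8) = C*13 = 13*C)
(36053 + O(-10))*((-2862 + 4531)/(-10895 - 3345) - 46674) = (36053 + 13*(-10))*((-2862 + 4531)/(-10895 - 3345) - 46674) = (36053 - 130)*(1669/(-14240) - 46674) = 35923*(1669*(-1/14240) - 46674) = 35923*(-1669/14240 - 46674) = 35923*(-664639429/14240) = -23875842207967/14240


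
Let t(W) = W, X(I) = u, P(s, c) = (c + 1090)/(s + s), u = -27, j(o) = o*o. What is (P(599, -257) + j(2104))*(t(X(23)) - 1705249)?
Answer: -4521817615895838/599 ≈ -7.5489e+12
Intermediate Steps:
j(o) = o²
P(s, c) = (1090 + c)/(2*s) (P(s, c) = (1090 + c)/((2*s)) = (1090 + c)*(1/(2*s)) = (1090 + c)/(2*s))
X(I) = -27
(P(599, -257) + j(2104))*(t(X(23)) - 1705249) = ((½)*(1090 - 257)/599 + 2104²)*(-27 - 1705249) = ((½)*(1/599)*833 + 4426816)*(-1705276) = (833/1198 + 4426816)*(-1705276) = (5303326401/1198)*(-1705276) = -4521817615895838/599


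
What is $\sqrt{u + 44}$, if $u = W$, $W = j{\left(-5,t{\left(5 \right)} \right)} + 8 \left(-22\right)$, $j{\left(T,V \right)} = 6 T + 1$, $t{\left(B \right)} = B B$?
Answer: $i \sqrt{161} \approx 12.689 i$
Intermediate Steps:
$t{\left(B \right)} = B^{2}$
$j{\left(T,V \right)} = 1 + 6 T$
$W = -205$ ($W = \left(1 + 6 \left(-5\right)\right) + 8 \left(-22\right) = \left(1 - 30\right) - 176 = -29 - 176 = -205$)
$u = -205$
$\sqrt{u + 44} = \sqrt{-205 + 44} = \sqrt{-161} = i \sqrt{161}$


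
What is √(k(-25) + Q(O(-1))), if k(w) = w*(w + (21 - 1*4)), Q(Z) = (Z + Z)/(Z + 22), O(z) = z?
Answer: √88158/21 ≈ 14.139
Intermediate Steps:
Q(Z) = 2*Z/(22 + Z) (Q(Z) = (2*Z)/(22 + Z) = 2*Z/(22 + Z))
k(w) = w*(17 + w) (k(w) = w*(w + (21 - 4)) = w*(w + 17) = w*(17 + w))
√(k(-25) + Q(O(-1))) = √(-25*(17 - 25) + 2*(-1)/(22 - 1)) = √(-25*(-8) + 2*(-1)/21) = √(200 + 2*(-1)*(1/21)) = √(200 - 2/21) = √(4198/21) = √88158/21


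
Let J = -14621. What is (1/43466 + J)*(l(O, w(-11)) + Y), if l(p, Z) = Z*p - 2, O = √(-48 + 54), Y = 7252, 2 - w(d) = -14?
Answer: -2303746895625/21733 - 5084131080*√6/21733 ≈ -1.0658e+8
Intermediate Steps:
w(d) = 16 (w(d) = 2 - 1*(-14) = 2 + 14 = 16)
O = √6 ≈ 2.4495
l(p, Z) = -2 + Z*p
(1/43466 + J)*(l(O, w(-11)) + Y) = (1/43466 - 14621)*((-2 + 16*√6) + 7252) = (1/43466 - 14621)*(7250 + 16*√6) = -635516385*(7250 + 16*√6)/43466 = -2303746895625/21733 - 5084131080*√6/21733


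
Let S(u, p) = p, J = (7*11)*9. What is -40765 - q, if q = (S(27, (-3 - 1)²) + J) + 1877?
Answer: -43351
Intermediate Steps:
J = 693 (J = 77*9 = 693)
q = 2586 (q = ((-3 - 1)² + 693) + 1877 = ((-4)² + 693) + 1877 = (16 + 693) + 1877 = 709 + 1877 = 2586)
-40765 - q = -40765 - 1*2586 = -40765 - 2586 = -43351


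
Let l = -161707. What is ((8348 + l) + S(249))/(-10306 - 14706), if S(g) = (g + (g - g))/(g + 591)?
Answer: 42940437/7003360 ≈ 6.1314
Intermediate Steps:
S(g) = g/(591 + g) (S(g) = (g + 0)/(591 + g) = g/(591 + g))
((8348 + l) + S(249))/(-10306 - 14706) = ((8348 - 161707) + 249/(591 + 249))/(-10306 - 14706) = (-153359 + 249/840)/(-25012) = (-153359 + 249*(1/840))*(-1/25012) = (-153359 + 83/280)*(-1/25012) = -42940437/280*(-1/25012) = 42940437/7003360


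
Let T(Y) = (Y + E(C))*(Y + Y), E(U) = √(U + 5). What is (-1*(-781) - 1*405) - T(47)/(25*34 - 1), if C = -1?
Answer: 314618/849 ≈ 370.57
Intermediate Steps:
E(U) = √(5 + U)
T(Y) = 2*Y*(2 + Y) (T(Y) = (Y + √(5 - 1))*(Y + Y) = (Y + √4)*(2*Y) = (Y + 2)*(2*Y) = (2 + Y)*(2*Y) = 2*Y*(2 + Y))
(-1*(-781) - 1*405) - T(47)/(25*34 - 1) = (-1*(-781) - 1*405) - 2*47*(2 + 47)/(25*34 - 1) = (781 - 405) - 2*47*49/(850 - 1) = 376 - 4606/849 = 314618/849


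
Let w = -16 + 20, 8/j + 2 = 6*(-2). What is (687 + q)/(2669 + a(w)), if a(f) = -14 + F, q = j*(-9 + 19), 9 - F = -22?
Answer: 4769/18802 ≈ 0.25364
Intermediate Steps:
F = 31 (F = 9 - 1*(-22) = 9 + 22 = 31)
j = -4/7 (j = 8/(-2 + 6*(-2)) = 8/(-2 - 12) = 8/(-14) = 8*(-1/14) = -4/7 ≈ -0.57143)
w = 4
q = -40/7 (q = -4*(-9 + 19)/7 = -4/7*10 = -40/7 ≈ -5.7143)
a(f) = 17 (a(f) = -14 + 31 = 17)
(687 + q)/(2669 + a(w)) = (687 - 40/7)/(2669 + 17) = (4769/7)/2686 = (4769/7)*(1/2686) = 4769/18802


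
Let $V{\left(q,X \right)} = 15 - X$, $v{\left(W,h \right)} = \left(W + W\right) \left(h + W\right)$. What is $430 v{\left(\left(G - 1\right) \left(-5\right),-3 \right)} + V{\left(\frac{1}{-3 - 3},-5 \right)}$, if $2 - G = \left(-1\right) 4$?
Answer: $602020$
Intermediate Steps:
$G = 6$ ($G = 2 - \left(-1\right) 4 = 2 - -4 = 2 + 4 = 6$)
$v{\left(W,h \right)} = 2 W \left(W + h\right)$
$430 v{\left(\left(G - 1\right) \left(-5\right),-3 \right)} + V{\left(\frac{1}{-3 - 3},-5 \right)} = 430 \cdot 2 \left(6 - 1\right) \left(-5\right) \left(\left(6 - 1\right) \left(-5\right) - 3\right) + \left(15 - -5\right) = 430 \cdot 2 \cdot 5 \left(-5\right) \left(5 \left(-5\right) - 3\right) + \left(15 + 5\right) = 430 \cdot 2 \left(-25\right) \left(-25 - 3\right) + 20 = 430 \cdot 2 \left(-25\right) \left(-28\right) + 20 = 430 \cdot 1400 + 20 = 602000 + 20 = 602020$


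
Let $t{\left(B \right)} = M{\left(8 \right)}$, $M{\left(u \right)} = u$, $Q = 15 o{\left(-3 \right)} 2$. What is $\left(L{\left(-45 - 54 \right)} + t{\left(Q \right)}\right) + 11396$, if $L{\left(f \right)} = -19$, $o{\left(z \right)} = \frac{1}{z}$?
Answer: $11385$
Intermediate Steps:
$Q = -10$ ($Q = 15 \frac{1}{-3} \cdot 2 = 15 \left(\left(- \frac{1}{3}\right) 2\right) = 15 \left(- \frac{2}{3}\right) = -10$)
$t{\left(B \right)} = 8$
$\left(L{\left(-45 - 54 \right)} + t{\left(Q \right)}\right) + 11396 = \left(-19 + 8\right) + 11396 = -11 + 11396 = 11385$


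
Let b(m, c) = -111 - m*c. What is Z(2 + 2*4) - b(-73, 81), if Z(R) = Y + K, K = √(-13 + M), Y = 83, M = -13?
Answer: -5719 + I*√26 ≈ -5719.0 + 5.099*I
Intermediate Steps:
K = I*√26 (K = √(-13 - 13) = √(-26) = I*√26 ≈ 5.099*I)
Z(R) = 83 + I*√26
b(m, c) = -111 - c*m
Z(2 + 2*4) - b(-73, 81) = (83 + I*√26) - (-111 - 1*81*(-73)) = (83 + I*√26) - (-111 + 5913) = (83 + I*√26) - 1*5802 = (83 + I*√26) - 5802 = -5719 + I*√26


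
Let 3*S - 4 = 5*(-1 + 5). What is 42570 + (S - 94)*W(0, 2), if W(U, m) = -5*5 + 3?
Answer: 44462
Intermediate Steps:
W(U, m) = -22 (W(U, m) = -25 + 3 = -22)
S = 8 (S = 4/3 + (5*(-1 + 5))/3 = 4/3 + (5*4)/3 = 4/3 + (⅓)*20 = 4/3 + 20/3 = 8)
42570 + (S - 94)*W(0, 2) = 42570 + (8 - 94)*(-22) = 42570 - 86*(-22) = 42570 + 1892 = 44462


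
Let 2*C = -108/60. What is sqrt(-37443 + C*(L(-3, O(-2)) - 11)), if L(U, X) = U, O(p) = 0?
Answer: 4*I*sqrt(58485)/5 ≈ 193.47*I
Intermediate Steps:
C = -9/10 (C = (-108/60)/2 = (-108*1/60)/2 = (1/2)*(-9/5) = -9/10 ≈ -0.90000)
sqrt(-37443 + C*(L(-3, O(-2)) - 11)) = sqrt(-37443 - 9*(-3 - 11)/10) = sqrt(-37443 - 9/10*(-14)) = sqrt(-37443 + 63/5) = sqrt(-187152/5) = 4*I*sqrt(58485)/5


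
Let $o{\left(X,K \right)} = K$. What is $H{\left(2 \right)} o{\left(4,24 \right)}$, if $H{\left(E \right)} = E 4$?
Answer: $192$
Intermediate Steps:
$H{\left(E \right)} = 4 E$
$H{\left(2 \right)} o{\left(4,24 \right)} = 4 \cdot 2 \cdot 24 = 8 \cdot 24 = 192$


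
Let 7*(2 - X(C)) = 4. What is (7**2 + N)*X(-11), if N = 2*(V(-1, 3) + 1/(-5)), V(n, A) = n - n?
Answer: 486/7 ≈ 69.429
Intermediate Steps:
X(C) = 10/7 (X(C) = 2 - 1/7*4 = 2 - 4/7 = 10/7)
V(n, A) = 0
N = -2/5 (N = 2*(0 + 1/(-5)) = 2*(0 - 1/5) = 2*(-1/5) = -2/5 ≈ -0.40000)
(7**2 + N)*X(-11) = (7**2 - 2/5)*(10/7) = (49 - 2/5)*(10/7) = (243/5)*(10/7) = 486/7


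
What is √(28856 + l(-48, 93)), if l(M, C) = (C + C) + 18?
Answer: 2*√7265 ≈ 170.47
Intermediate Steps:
l(M, C) = 18 + 2*C (l(M, C) = 2*C + 18 = 18 + 2*C)
√(28856 + l(-48, 93)) = √(28856 + (18 + 2*93)) = √(28856 + (18 + 186)) = √(28856 + 204) = √29060 = 2*√7265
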